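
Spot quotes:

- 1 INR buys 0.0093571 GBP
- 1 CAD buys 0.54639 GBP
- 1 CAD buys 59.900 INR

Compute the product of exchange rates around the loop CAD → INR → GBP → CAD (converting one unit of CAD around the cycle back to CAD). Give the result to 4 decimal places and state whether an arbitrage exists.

1.0258 (arbitrage exists)

Around CAD → INR → GBP → CAD: 1 × 59.900 × 0.0093571 ÷ 0.54639 = 1.025806
Product > 1; profitable direction is CAD → INR → GBP → CAD.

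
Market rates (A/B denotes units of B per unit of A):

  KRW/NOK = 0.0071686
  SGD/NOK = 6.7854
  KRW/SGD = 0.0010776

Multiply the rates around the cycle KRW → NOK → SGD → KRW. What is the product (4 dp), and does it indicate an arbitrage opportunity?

Around KRW → NOK → SGD → KRW: 1 × 0.0071686 ÷ 6.7854 ÷ 0.0010776 = 0.980396
Product < 1; profitable direction is KRW → SGD → NOK → KRW.

0.9804 (arbitrage exists)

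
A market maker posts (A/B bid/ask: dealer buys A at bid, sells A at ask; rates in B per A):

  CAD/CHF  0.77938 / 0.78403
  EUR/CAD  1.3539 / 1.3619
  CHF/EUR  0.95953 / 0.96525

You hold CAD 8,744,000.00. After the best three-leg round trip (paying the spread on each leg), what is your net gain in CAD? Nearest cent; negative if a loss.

Best loop CAD → CHF → EUR → CAD:
CAD 8,744,000.00 × 0.77938 (sell CAD at bid) = CHF 6,814,898.72
CHF 6,814,898.72 × 0.95953 (sell CHF at bid) = EUR 6,539,099.77
EUR 6,539,099.77 × 1.3539 (sell EUR at bid) = CAD 8,853,287.18

Net profit: CAD 109,287.18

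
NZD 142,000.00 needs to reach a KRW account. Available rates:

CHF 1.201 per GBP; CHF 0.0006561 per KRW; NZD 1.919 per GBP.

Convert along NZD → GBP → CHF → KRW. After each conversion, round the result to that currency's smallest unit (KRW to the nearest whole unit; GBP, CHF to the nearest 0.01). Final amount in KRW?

KRW 135,452,279

NZD 142,000.00 ÷ 1.919 = GBP 73,996.87
GBP 73,996.87 × 1.201 = CHF 88,870.24
CHF 88,870.24 ÷ 0.0006561 = KRW 135,452,279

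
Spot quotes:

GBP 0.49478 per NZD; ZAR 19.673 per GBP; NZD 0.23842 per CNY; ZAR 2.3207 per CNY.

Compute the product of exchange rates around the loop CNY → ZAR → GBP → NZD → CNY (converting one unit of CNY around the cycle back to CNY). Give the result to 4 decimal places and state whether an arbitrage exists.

Around CNY → ZAR → GBP → NZD → CNY: 1 × 2.3207 ÷ 19.673 ÷ 0.49478 ÷ 0.23842 = 0.999985
Product ≈ 1 (deviation 0.001%, within rounding noise).

1.0000 (no arbitrage)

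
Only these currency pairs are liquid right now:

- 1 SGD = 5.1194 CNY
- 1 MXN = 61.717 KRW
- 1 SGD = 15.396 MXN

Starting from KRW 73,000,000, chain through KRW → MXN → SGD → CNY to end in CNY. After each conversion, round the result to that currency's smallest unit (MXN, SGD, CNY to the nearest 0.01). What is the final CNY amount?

KRW 73,000,000 ÷ 61.717 = MXN 1,182,818.35
MXN 1,182,818.35 ÷ 15.396 = SGD 76,826.34
SGD 76,826.34 × 5.1194 = CNY 393,304.76

CNY 393,304.76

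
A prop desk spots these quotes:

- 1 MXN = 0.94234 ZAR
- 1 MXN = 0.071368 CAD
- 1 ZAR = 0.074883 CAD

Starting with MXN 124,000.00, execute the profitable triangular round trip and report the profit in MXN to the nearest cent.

Profit: MXN 1,410.63

Profitable loop is MXN → CAD → ZAR → MXN:
MXN 124,000.00 × 0.071368 = CAD 8,849.63
CAD 8,849.63 ÷ 0.074883 = ZAR 118,179.45
ZAR 118,179.45 ÷ 0.94234 = MXN 125,410.63
Profit = MXN 125,410.63 − MXN 124,000.00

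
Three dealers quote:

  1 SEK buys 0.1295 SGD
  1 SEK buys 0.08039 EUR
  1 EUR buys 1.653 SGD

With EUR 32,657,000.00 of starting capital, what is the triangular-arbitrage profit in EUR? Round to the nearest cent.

Profit: EUR 853,537.98

Profitable loop is EUR → SGD → SEK → EUR:
EUR 32,657,000.00 × 1.653 = SGD 53,982,021.00
SGD 53,982,021.00 ÷ 0.1295 = SEK 416,849,583.01
SEK 416,849,583.01 × 0.08039 = EUR 33,510,537.98
Profit = EUR 33,510,537.98 − EUR 32,657,000.00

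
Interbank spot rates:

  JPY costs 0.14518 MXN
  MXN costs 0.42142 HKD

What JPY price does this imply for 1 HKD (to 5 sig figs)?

HKD/JPY = 16.345

1 HKD ÷ 0.42142 = 2.37293 MXN
2.37293 MXN ÷ 0.14518 = 16.3447 JPY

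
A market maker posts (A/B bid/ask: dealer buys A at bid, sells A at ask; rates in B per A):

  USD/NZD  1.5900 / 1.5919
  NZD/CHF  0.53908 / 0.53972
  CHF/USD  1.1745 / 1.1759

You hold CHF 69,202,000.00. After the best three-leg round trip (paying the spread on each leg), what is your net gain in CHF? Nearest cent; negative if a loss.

Net profit: CHF 464,182.20

Best loop CHF → USD → NZD → CHF:
CHF 69,202,000.00 × 1.1745 (sell CHF at bid) = USD 81,277,749.00
USD 81,277,749.00 × 1.5900 (sell USD at bid) = NZD 129,231,620.91
NZD 129,231,620.91 × 0.53908 (sell NZD at bid) = CHF 69,666,182.20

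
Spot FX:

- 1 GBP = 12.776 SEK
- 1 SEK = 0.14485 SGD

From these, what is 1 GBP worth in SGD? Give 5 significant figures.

GBP/SGD = 1.8506

1 GBP × 12.776 = 12.776 SEK
12.776 SEK × 0.14485 = 1.8506 SGD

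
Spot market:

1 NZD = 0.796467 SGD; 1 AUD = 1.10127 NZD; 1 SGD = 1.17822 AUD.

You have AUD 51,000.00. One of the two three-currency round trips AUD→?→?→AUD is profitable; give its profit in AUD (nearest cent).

Profit: AUD 1,705.77

Profitable loop is AUD → NZD → SGD → AUD:
AUD 51,000.00 × 1.10127 = NZD 56,164.77
NZD 56,164.77 × 0.796467 = SGD 44,733.39
SGD 44,733.39 × 1.17822 = AUD 52,705.77
Profit = AUD 52,705.77 − AUD 51,000.00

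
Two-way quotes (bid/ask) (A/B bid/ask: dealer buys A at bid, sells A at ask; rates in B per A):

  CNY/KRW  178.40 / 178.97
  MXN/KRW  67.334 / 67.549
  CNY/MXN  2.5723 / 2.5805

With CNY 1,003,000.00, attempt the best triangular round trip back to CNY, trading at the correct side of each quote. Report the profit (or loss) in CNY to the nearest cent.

Net profit: CNY 23,533.19

Best loop CNY → KRW → MXN → CNY:
CNY 1,003,000.00 × 178.40 (sell CNY at bid) = KRW 178,935,200
KRW 178,935,200 ÷ 67.549 (buy MXN at ask) = MXN 2,648,968.90
MXN 2,648,968.90 ÷ 2.5805 (buy CNY at ask) = CNY 1,026,533.19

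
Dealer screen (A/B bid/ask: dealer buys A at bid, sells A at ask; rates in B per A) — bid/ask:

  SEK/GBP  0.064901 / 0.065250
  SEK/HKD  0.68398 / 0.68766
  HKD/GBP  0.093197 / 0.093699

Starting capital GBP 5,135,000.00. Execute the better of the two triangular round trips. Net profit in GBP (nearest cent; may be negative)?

Net profit: GBP 37,292.99

Best loop GBP → HKD → SEK → GBP:
GBP 5,135,000.00 ÷ 0.093699 (buy HKD at ask) = HKD 54,803,146.24
HKD 54,803,146.24 ÷ 0.68766 (buy SEK at ask) = SEK 79,695,120.04
SEK 79,695,120.04 × 0.064901 (sell SEK at bid) = GBP 5,172,292.99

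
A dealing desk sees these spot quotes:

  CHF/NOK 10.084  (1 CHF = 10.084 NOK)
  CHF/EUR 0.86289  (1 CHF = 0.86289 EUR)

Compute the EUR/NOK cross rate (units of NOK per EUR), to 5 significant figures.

1 EUR ÷ 0.86289 = 1.1589 CHF
1.1589 CHF × 10.084 = 11.6863 NOK

EUR/NOK = 11.686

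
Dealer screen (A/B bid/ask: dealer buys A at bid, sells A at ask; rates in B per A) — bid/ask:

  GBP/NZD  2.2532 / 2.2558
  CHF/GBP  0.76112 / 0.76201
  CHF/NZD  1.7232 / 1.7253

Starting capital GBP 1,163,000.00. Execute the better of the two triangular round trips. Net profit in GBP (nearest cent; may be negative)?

Best loop GBP → CHF → NZD → GBP:
GBP 1,163,000.00 ÷ 0.76201 (buy CHF at ask) = CHF 1,526,226.69
CHF 1,526,226.69 × 1.7232 (sell CHF at bid) = NZD 2,629,993.83
NZD 2,629,993.83 ÷ 2.2558 (buy GBP at ask) = GBP 1,165,880.77

Net profit: GBP 2,880.77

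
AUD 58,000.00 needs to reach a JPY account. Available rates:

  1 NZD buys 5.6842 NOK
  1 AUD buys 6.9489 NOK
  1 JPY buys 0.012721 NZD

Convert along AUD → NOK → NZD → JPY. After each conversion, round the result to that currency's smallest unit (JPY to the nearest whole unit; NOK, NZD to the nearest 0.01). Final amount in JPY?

JPY 5,573,827

AUD 58,000.00 × 6.9489 = NOK 403,036.20
NOK 403,036.20 ÷ 5.6842 = NZD 70,904.65
NZD 70,904.65 ÷ 0.012721 = JPY 5,573,827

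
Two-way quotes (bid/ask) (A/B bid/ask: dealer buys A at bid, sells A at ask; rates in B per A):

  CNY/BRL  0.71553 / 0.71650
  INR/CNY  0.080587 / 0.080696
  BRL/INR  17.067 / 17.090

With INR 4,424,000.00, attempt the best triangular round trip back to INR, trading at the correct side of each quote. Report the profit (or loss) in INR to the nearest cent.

Best loop INR → BRL → CNY → INR:
INR 4,424,000.00 ÷ 17.090 (buy BRL at ask) = BRL 258,864.83
BRL 258,864.83 ÷ 0.71650 (buy CNY at ask) = CNY 361,290.77
CNY 361,290.77 ÷ 0.080696 (buy INR at ask) = INR 4,477,183.07

Net profit: INR 53,183.07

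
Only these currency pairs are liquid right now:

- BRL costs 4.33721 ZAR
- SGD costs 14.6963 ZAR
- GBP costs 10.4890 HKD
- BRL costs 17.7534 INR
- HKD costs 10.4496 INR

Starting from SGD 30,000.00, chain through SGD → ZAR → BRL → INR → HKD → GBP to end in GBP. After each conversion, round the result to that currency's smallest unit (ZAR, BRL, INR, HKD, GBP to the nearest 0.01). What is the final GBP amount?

SGD 30,000.00 × 14.6963 = ZAR 440,889.00
ZAR 440,889.00 ÷ 4.33721 = BRL 101,652.68
BRL 101,652.68 × 17.7534 = INR 1,804,680.69
INR 1,804,680.69 ÷ 10.4496 = HKD 172,703.33
HKD 172,703.33 ÷ 10.4890 = GBP 16,465.19

GBP 16,465.19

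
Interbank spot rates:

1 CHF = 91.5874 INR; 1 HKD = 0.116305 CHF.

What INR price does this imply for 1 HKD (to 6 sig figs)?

HKD/INR = 10.6521

1 HKD × 0.116305 = 0.116305 CHF
0.116305 CHF × 91.5874 = 10.6521 INR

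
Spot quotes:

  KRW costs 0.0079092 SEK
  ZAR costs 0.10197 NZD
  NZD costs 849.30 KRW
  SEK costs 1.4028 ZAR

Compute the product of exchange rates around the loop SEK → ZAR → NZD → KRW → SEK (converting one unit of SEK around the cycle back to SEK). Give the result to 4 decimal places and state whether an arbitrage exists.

Around SEK → ZAR → NZD → KRW → SEK: 1 × 1.4028 × 0.10197 × 849.30 × 0.0079092 = 0.960864
Product < 1; profitable direction is SEK → KRW → NZD → ZAR → SEK.

0.9609 (arbitrage exists)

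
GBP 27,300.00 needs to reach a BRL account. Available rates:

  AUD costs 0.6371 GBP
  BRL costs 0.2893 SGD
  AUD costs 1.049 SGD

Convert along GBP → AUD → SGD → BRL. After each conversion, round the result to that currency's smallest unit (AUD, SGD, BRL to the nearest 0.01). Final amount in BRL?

GBP 27,300.00 ÷ 0.6371 = AUD 42,850.42
AUD 42,850.42 × 1.049 = SGD 44,950.09
SGD 44,950.09 ÷ 0.2893 = BRL 155,375.35

BRL 155,375.35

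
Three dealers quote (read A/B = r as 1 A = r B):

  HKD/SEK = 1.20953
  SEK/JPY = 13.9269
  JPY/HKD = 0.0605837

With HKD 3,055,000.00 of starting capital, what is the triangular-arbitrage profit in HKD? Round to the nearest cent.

Profitable loop is HKD → SEK → JPY → HKD:
HKD 3,055,000.00 × 1.20953 = SEK 3,695,114.15
SEK 3,695,114.15 × 13.9269 = JPY 51,461,485
JPY 51,461,485 × 0.0605837 = HKD 3,117,727.18
Profit = HKD 3,117,727.18 − HKD 3,055,000.00

Profit: HKD 62,727.18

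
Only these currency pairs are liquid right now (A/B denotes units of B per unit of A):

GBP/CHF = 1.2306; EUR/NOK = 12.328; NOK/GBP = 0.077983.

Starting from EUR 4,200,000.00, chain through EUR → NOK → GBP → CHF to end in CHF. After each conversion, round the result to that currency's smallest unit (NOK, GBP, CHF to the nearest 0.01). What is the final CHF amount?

EUR 4,200,000.00 × 12.328 = NOK 51,777,600.00
NOK 51,777,600.00 × 0.077983 = GBP 4,037,772.58
GBP 4,037,772.58 × 1.2306 = CHF 4,968,882.94

CHF 4,968,882.94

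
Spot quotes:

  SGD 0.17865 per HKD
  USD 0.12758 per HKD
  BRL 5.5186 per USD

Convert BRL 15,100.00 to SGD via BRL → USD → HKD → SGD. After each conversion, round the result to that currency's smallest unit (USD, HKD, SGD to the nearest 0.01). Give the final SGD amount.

BRL 15,100.00 ÷ 5.5186 = USD 2,736.20
USD 2,736.20 ÷ 0.12758 = HKD 21,446.94
HKD 21,446.94 × 0.17865 = SGD 3,831.50

SGD 3,831.50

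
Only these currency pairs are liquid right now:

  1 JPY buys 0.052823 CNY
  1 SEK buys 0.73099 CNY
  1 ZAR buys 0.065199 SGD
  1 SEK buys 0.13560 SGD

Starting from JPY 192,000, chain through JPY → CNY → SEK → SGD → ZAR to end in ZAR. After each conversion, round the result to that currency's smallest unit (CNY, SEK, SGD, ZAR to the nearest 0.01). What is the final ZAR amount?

ZAR 28,855.66

JPY 192,000 × 0.052823 = CNY 10,142.02
CNY 10,142.02 ÷ 0.73099 = SEK 13,874.36
SEK 13,874.36 × 0.13560 = SGD 1,881.36
SGD 1,881.36 ÷ 0.065199 = ZAR 28,855.66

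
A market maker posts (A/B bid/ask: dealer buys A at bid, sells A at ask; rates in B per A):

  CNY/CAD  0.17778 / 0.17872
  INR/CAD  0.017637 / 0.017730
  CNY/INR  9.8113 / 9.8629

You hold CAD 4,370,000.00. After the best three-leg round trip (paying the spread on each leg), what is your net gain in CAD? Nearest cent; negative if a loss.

Best loop CAD → INR → CNY → CAD:
CAD 4,370,000.00 ÷ 0.017730 (buy INR at ask) = INR 246,474,901.30
INR 246,474,901.30 ÷ 9.8629 (buy CNY at ask) = CNY 24,990,104.46
CNY 24,990,104.46 × 0.17778 (sell CNY at bid) = CAD 4,442,740.77

Net profit: CAD 72,740.77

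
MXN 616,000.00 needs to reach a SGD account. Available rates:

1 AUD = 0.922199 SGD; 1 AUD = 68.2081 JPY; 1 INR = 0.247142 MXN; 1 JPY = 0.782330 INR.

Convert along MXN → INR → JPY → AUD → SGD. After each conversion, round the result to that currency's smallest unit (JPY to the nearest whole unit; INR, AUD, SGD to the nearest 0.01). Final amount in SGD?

SGD 43,075.75

MXN 616,000.00 ÷ 0.247142 = INR 2,492,494.19
INR 2,492,494.19 ÷ 0.782330 = JPY 3,185,988
JPY 3,185,988 ÷ 68.2081 = AUD 46,709.82
AUD 46,709.82 × 0.922199 = SGD 43,075.75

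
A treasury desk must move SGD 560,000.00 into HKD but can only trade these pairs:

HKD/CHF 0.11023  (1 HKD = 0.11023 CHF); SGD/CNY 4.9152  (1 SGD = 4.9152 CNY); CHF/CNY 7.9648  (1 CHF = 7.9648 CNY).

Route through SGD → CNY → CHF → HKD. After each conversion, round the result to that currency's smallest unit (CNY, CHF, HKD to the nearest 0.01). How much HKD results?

SGD 560,000.00 × 4.9152 = CNY 2,752,512.00
CNY 2,752,512.00 ÷ 7.9648 = CHF 345,584.57
CHF 345,584.57 ÷ 0.11023 = HKD 3,135,122.65

HKD 3,135,122.65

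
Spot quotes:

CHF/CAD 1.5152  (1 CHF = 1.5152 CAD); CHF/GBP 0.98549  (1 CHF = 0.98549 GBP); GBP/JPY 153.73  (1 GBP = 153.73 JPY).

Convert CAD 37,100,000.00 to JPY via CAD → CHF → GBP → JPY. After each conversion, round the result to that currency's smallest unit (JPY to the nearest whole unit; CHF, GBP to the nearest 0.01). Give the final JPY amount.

CAD 37,100,000.00 ÷ 1.5152 = CHF 24,485,216.47
CHF 24,485,216.47 × 0.98549 = GBP 24,129,935.98
GBP 24,129,935.98 × 153.73 = JPY 3,709,495,058

JPY 3,709,495,058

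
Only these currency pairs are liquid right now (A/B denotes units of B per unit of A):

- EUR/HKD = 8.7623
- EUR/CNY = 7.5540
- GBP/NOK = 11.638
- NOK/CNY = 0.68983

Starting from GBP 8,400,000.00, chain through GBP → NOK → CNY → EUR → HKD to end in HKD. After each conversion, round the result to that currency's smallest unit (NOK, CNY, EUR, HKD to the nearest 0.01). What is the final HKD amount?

GBP 8,400,000.00 × 11.638 = NOK 97,759,200.00
NOK 97,759,200.00 × 0.68983 = CNY 67,437,228.94
CNY 67,437,228.94 ÷ 7.5540 = EUR 8,927,353.58
EUR 8,927,353.58 × 8.7623 = HKD 78,224,150.27

HKD 78,224,150.27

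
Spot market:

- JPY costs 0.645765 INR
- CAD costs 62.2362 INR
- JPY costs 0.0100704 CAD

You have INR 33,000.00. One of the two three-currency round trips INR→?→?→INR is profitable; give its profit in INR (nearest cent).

Profit: INR 1,001.55

Profitable loop is INR → CAD → JPY → INR:
INR 33,000.00 ÷ 62.2362 = CAD 530.24
CAD 530.24 ÷ 0.0100704 = JPY 52,653
JPY 52,653 × 0.645765 = INR 34,001.55
Profit = INR 34,001.55 − INR 33,000.00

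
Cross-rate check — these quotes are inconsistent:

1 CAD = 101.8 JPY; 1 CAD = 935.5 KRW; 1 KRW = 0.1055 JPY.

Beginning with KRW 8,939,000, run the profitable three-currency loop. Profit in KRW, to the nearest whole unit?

Profitable loop is KRW → CAD → JPY → KRW:
KRW 8,939,000 ÷ 935.5 = CAD 9,555.32
CAD 9,555.32 × 101.8 = JPY 972,731
JPY 972,731 ÷ 0.1055 = KRW 9,220,203
Profit = KRW 9,220,203 − KRW 8,939,000

Profit: KRW 281,203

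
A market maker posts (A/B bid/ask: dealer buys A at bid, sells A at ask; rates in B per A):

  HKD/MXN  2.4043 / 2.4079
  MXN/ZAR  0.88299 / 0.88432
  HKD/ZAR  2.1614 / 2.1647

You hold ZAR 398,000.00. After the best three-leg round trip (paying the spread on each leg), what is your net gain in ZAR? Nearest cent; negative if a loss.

Net profit: ZAR 5,989.73

Best loop ZAR → MXN → HKD → ZAR:
ZAR 398,000.00 ÷ 0.88432 (buy MXN at ask) = MXN 450,063.33
MXN 450,063.33 ÷ 2.4079 (buy HKD at ask) = HKD 186,911.14
HKD 186,911.14 × 2.1614 (sell HKD at bid) = ZAR 403,989.73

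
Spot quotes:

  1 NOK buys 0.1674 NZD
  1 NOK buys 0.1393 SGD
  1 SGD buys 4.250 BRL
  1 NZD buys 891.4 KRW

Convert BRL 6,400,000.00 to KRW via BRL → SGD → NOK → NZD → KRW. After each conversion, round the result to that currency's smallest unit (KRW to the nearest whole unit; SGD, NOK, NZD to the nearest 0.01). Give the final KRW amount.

KRW 1,613,124,952

BRL 6,400,000.00 ÷ 4.250 = SGD 1,505,882.35
SGD 1,505,882.35 ÷ 0.1393 = NOK 10,810,354.27
NOK 10,810,354.27 × 0.1674 = NZD 1,809,653.30
NZD 1,809,653.30 × 891.4 = KRW 1,613,124,952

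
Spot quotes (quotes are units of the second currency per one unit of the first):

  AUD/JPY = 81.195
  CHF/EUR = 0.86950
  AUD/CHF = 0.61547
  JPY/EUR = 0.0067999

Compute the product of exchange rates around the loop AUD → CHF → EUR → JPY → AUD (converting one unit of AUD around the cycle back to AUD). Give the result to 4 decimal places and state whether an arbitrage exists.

0.9693 (arbitrage exists)

Around AUD → CHF → EUR → JPY → AUD: 1 × 0.61547 × 0.86950 ÷ 0.0067999 ÷ 81.195 = 0.969270
Product < 1; profitable direction is AUD → JPY → EUR → CHF → AUD.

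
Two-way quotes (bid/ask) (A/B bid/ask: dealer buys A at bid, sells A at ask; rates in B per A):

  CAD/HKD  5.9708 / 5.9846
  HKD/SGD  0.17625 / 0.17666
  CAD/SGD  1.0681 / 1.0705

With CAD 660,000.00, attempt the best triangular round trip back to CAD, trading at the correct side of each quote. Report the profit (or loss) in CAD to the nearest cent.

Net profit: CAD 6,779.89

Best loop CAD → SGD → HKD → CAD:
CAD 660,000.00 × 1.0681 (sell CAD at bid) = SGD 704,946.00
SGD 704,946.00 ÷ 0.17666 (buy HKD at ask) = HKD 3,990,410.96
HKD 3,990,410.96 ÷ 5.9846 (buy CAD at ask) = CAD 666,779.89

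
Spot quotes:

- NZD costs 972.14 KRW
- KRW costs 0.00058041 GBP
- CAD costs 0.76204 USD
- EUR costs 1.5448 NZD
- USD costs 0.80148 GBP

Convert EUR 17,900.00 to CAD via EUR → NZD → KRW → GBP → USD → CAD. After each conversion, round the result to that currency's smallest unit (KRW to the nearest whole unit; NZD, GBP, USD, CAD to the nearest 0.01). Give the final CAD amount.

CAD 25,545.73

EUR 17,900.00 × 1.5448 = NZD 27,651.92
NZD 27,651.92 × 972.14 = KRW 26,881,538
KRW 26,881,538 × 0.00058041 = GBP 15,602.31
GBP 15,602.31 ÷ 0.80148 = USD 19,466.87
USD 19,466.87 ÷ 0.76204 = CAD 25,545.73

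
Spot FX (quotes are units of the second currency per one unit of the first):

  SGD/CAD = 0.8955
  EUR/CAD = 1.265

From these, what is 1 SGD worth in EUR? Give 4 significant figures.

1 SGD × 0.8955 = 0.8955 CAD
0.8955 CAD ÷ 1.265 = 0.707905 EUR

SGD/EUR = 0.7079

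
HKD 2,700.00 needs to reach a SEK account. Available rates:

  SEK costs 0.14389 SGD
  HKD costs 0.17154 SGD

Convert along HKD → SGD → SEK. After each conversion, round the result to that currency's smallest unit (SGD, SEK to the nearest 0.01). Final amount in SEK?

SEK 3,218.85

HKD 2,700.00 × 0.17154 = SGD 463.16
SGD 463.16 ÷ 0.14389 = SEK 3,218.85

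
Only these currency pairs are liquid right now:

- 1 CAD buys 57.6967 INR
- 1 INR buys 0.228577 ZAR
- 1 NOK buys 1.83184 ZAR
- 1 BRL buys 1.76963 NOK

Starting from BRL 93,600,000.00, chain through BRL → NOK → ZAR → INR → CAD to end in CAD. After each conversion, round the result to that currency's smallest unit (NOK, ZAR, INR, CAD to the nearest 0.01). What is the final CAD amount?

BRL 93,600,000.00 × 1.76963 = NOK 165,637,368.00
NOK 165,637,368.00 × 1.83184 = ZAR 303,421,156.20
ZAR 303,421,156.20 ÷ 0.228577 = INR 1,327,435,202.14
INR 1,327,435,202.14 ÷ 57.6967 = CAD 23,007,125.23

CAD 23,007,125.23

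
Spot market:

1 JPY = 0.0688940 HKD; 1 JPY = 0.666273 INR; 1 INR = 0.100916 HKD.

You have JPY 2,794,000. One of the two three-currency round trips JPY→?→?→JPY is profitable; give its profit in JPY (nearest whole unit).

Profitable loop is JPY → HKD → INR → JPY:
JPY 2,794,000 × 0.0688940 = HKD 192,489.84
HKD 192,489.84 ÷ 0.100916 = INR 1,907,426.33
INR 1,907,426.33 ÷ 0.666273 = JPY 2,862,830
Profit = JPY 2,862,830 − JPY 2,794,000

Profit: JPY 68,830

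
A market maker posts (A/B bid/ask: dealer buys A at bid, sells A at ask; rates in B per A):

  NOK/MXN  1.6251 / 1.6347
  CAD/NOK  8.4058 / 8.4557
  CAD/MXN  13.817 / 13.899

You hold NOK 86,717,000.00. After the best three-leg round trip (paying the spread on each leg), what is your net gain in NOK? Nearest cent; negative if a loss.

Net result: NOK -34,710.49 (no profitable arbitrage after spreads)

Best loop NOK → CAD → MXN → NOK:
NOK 86,717,000.00 ÷ 8.4557 (buy CAD at ask) = CAD 10,255,448.99
CAD 10,255,448.99 × 13.817 (sell CAD at bid) = MXN 141,699,538.65
MXN 141,699,538.65 ÷ 1.6347 (buy NOK at ask) = NOK 86,682,289.51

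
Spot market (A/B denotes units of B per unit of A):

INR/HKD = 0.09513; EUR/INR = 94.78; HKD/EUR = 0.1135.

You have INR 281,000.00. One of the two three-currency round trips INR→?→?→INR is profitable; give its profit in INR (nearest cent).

Profitable loop is INR → HKD → EUR → INR:
INR 281,000.00 × 0.09513 = HKD 26,731.53
HKD 26,731.53 × 0.1135 = EUR 3,034.03
EUR 3,034.03 × 94.78 = INR 287,565.24
Profit = INR 287,565.24 − INR 281,000.00

Profit: INR 6,565.24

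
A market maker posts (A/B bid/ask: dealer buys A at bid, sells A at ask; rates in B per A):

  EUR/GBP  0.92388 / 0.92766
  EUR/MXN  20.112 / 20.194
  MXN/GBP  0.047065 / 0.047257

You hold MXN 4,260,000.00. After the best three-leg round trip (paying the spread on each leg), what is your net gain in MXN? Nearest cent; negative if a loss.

Net profit: MXN 86,844.37

Best loop MXN → GBP → EUR → MXN:
MXN 4,260,000.00 × 0.047065 (sell MXN at bid) = GBP 200,496.90
GBP 200,496.90 ÷ 0.92766 (buy EUR at ask) = EUR 216,131.88
EUR 216,131.88 × 20.112 (sell EUR at bid) = MXN 4,346,844.37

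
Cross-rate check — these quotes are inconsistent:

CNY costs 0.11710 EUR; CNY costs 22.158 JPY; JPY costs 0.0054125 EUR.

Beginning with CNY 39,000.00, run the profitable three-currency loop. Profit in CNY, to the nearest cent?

Profitable loop is CNY → JPY → EUR → CNY:
CNY 39,000.00 × 22.158 = JPY 864,162
JPY 864,162 × 0.0054125 = EUR 4,677.28
EUR 4,677.28 ÷ 0.11710 = CNY 39,942.59
Profit = CNY 39,942.59 − CNY 39,000.00

Profit: CNY 942.59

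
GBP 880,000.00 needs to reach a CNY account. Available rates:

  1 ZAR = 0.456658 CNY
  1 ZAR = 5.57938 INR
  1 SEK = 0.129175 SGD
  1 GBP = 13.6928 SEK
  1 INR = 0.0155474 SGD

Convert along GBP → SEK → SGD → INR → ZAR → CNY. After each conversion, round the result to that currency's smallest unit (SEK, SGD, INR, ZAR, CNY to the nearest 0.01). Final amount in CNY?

CNY 8,194,090.66

GBP 880,000.00 × 13.6928 = SEK 12,049,664.00
SEK 12,049,664.00 × 0.129175 = SGD 1,556,515.35
SGD 1,556,515.35 ÷ 0.0155474 = INR 100,114,189.51
INR 100,114,189.51 ÷ 5.57938 = ZAR 17,943,604.76
ZAR 17,943,604.76 × 0.456658 = CNY 8,194,090.66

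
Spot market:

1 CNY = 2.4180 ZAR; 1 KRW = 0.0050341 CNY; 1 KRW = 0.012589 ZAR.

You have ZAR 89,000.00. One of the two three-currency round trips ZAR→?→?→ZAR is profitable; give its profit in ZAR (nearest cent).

Profitable loop is ZAR → CNY → KRW → ZAR:
ZAR 89,000.00 ÷ 2.4180 = CNY 36,807.28
CNY 36,807.28 ÷ 0.0050341 = KRW 7,311,591
KRW 7,311,591 × 0.012589 = ZAR 92,045.62
Profit = ZAR 92,045.62 − ZAR 89,000.00

Profit: ZAR 3,045.62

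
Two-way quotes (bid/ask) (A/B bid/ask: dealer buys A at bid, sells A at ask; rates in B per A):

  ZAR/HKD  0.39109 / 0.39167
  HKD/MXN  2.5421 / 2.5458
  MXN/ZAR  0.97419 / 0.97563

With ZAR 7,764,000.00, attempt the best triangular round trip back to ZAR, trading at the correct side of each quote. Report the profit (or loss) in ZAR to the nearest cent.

Best loop ZAR → MXN → HKD → ZAR:
ZAR 7,764,000.00 ÷ 0.97563 (buy MXN at ask) = MXN 7,957,934.87
MXN 7,957,934.87 ÷ 2.5458 (buy HKD at ask) = HKD 3,125,907.33
HKD 3,125,907.33 ÷ 0.39167 (buy ZAR at ask) = ZAR 7,980,972.06

Net profit: ZAR 216,972.06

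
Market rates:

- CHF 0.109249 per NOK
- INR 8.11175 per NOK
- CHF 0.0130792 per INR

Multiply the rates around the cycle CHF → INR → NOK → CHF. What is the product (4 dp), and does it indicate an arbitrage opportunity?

Around CHF → INR → NOK → CHF: 1 ÷ 0.0130792 ÷ 8.11175 × 0.109249 = 1.029726
Product > 1; profitable direction is CHF → INR → NOK → CHF.

1.0297 (arbitrage exists)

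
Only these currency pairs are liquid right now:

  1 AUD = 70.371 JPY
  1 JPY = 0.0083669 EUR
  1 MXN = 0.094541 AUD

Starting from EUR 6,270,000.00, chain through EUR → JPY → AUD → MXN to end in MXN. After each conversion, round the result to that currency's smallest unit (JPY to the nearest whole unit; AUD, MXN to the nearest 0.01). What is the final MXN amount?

MXN 112,639,067.92

EUR 6,270,000.00 ÷ 0.0083669 = JPY 749,381,491
JPY 749,381,491 ÷ 70.371 = AUD 10,649,010.12
AUD 10,649,010.12 ÷ 0.094541 = MXN 112,639,067.92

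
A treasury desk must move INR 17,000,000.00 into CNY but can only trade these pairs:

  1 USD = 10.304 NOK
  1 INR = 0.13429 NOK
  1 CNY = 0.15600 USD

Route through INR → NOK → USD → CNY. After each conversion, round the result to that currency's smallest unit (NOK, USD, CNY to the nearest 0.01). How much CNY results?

CNY 1,420,241.35

INR 17,000,000.00 × 0.13429 = NOK 2,282,930.00
NOK 2,282,930.00 ÷ 10.304 = USD 221,557.65
USD 221,557.65 ÷ 0.15600 = CNY 1,420,241.35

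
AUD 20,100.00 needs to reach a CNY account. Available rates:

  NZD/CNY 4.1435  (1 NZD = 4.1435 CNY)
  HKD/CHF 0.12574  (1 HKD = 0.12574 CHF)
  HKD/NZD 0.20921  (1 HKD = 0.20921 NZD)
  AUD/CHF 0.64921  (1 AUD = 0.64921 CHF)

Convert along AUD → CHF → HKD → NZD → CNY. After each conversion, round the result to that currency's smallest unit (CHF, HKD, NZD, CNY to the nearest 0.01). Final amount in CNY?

CNY 89,961.68

AUD 20,100.00 × 0.64921 = CHF 13,049.12
CHF 13,049.12 ÷ 0.12574 = HKD 103,778.59
HKD 103,778.59 × 0.20921 = NZD 21,711.52
NZD 21,711.52 × 4.1435 = CNY 89,961.68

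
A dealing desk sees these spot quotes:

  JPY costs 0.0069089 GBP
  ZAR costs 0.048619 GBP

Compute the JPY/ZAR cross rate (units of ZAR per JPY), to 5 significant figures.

1 JPY × 0.0069089 = 0.0069089 GBP
0.0069089 GBP ÷ 0.048619 = 0.142103 ZAR

JPY/ZAR = 0.14210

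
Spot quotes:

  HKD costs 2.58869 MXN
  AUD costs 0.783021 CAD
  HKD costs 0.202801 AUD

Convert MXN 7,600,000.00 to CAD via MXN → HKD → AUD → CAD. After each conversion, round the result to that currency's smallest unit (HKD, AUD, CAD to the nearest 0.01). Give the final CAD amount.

CAD 466,205.13

MXN 7,600,000.00 ÷ 2.58869 = HKD 2,935,847.86
HKD 2,935,847.86 × 0.202801 = AUD 595,392.88
AUD 595,392.88 × 0.783021 = CAD 466,205.13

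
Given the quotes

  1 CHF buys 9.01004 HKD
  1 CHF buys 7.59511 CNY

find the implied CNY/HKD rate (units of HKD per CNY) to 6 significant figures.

1 CNY ÷ 7.59511 = 0.131664 CHF
0.131664 CHF × 9.01004 = 1.18629 HKD

CNY/HKD = 1.18629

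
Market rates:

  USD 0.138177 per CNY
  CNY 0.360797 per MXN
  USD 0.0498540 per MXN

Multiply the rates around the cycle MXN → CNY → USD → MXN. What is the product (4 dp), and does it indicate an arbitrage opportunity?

Around MXN → CNY → USD → MXN: 1 × 0.360797 × 0.138177 ÷ 0.0498540 = 0.999997
Product ≈ 1 (deviation 0.000%, within rounding noise).

1.0000 (no arbitrage)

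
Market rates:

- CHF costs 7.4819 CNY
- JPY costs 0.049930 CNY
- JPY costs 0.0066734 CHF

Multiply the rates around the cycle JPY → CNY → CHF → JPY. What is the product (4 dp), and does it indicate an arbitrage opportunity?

Around JPY → CNY → CHF → JPY: 1 × 0.049930 ÷ 7.4819 ÷ 0.0066734 = 1.000006
Product ≈ 1 (deviation 0.001%, within rounding noise).

1.0000 (no arbitrage)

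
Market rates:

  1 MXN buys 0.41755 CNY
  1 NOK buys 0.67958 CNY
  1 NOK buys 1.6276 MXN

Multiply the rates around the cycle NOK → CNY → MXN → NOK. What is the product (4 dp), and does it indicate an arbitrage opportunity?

1.0000 (no arbitrage)

Around NOK → CNY → MXN → NOK: 1 × 0.67958 ÷ 0.41755 ÷ 1.6276 = 0.999964
Product ≈ 1 (deviation 0.004%, within rounding noise).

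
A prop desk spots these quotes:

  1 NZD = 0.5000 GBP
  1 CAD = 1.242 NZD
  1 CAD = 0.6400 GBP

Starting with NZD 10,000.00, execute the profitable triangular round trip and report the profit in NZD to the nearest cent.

Profit: NZD 305.96

Profitable loop is NZD → CAD → GBP → NZD:
NZD 10,000.00 ÷ 1.242 = CAD 8,051.53
CAD 8,051.53 × 0.6400 = GBP 5,152.98
GBP 5,152.98 ÷ 0.5000 = NZD 10,305.96
Profit = NZD 10,305.96 − NZD 10,000.00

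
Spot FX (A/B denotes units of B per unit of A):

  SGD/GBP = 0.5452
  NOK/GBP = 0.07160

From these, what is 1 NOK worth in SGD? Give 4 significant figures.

NOK/SGD = 0.1313

1 NOK × 0.07160 = 0.0716 GBP
0.0716 GBP ÷ 0.5452 = 0.131328 SGD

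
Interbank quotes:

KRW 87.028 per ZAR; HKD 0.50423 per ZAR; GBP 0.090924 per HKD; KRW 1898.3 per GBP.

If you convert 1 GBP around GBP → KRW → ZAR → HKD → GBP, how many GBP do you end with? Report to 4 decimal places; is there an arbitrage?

1.0000 (no arbitrage)

Around GBP → KRW → ZAR → HKD → GBP: 1 × 1898.3 ÷ 87.028 × 0.50423 × 0.090924 = 1.000030
Product ≈ 1 (deviation 0.003%, within rounding noise).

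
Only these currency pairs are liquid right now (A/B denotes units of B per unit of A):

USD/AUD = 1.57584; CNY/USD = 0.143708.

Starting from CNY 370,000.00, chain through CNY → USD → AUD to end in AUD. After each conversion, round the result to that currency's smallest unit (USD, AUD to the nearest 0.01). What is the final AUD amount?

CNY 370,000.00 × 0.143708 = USD 53,171.96
USD 53,171.96 × 1.57584 = AUD 83,790.50

AUD 83,790.50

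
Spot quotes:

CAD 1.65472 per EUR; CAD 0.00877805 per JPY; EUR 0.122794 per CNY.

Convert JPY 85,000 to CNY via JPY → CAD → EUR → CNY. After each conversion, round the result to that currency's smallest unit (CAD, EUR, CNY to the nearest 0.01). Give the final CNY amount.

JPY 85,000 × 0.00877805 = CAD 746.13
CAD 746.13 ÷ 1.65472 = EUR 450.91
EUR 450.91 ÷ 0.122794 = CNY 3,672.08

CNY 3,672.08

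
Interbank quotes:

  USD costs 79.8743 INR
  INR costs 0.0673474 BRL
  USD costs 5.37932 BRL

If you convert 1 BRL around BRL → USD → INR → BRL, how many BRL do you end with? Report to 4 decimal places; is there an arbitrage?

1.0000 (no arbitrage)

Around BRL → USD → INR → BRL: 1 ÷ 5.37932 × 79.8743 × 0.0673474 = 1.000001
Product ≈ 1 (deviation 0.000%, within rounding noise).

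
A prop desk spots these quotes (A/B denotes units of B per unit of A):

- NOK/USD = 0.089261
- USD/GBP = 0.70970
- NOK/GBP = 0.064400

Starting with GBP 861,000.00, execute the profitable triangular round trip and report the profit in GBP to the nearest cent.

Profit: GBP 14,291.01

Profitable loop is GBP → USD → NOK → GBP:
GBP 861,000.00 ÷ 0.70970 = USD 1,213,188.67
USD 1,213,188.67 ÷ 0.089261 = NOK 13,591,475.24
NOK 13,591,475.24 × 0.064400 = GBP 875,291.01
Profit = GBP 875,291.01 − GBP 861,000.00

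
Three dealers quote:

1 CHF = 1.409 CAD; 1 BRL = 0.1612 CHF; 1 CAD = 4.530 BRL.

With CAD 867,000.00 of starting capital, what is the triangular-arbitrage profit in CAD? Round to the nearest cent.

Profit: CAD 25,058.49

Profitable loop is CAD → BRL → CHF → CAD:
CAD 867,000.00 × 4.530 = BRL 3,927,510.00
BRL 3,927,510.00 × 0.1612 = CHF 633,114.61
CHF 633,114.61 × 1.409 = CAD 892,058.49
Profit = CAD 892,058.49 − CAD 867,000.00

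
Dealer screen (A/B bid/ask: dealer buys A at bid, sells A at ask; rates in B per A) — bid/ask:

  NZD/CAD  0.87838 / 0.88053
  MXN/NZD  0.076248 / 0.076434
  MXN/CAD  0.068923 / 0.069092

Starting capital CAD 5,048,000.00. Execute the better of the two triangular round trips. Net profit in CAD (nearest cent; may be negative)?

Net profit: CAD 121,550.40

Best loop CAD → NZD → MXN → CAD:
CAD 5,048,000.00 ÷ 0.88053 (buy NZD at ask) = NZD 5,732,910.86
NZD 5,732,910.86 ÷ 0.076434 (buy MXN at ask) = MXN 75,004,721.20
MXN 75,004,721.20 × 0.068923 (sell MXN at bid) = CAD 5,169,550.40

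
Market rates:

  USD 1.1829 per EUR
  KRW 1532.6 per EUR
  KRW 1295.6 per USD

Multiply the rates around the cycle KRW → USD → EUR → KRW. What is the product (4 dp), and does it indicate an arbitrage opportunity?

Around KRW → USD → EUR → KRW: 1 ÷ 1295.6 ÷ 1.1829 × 1532.6 = 1.000023
Product ≈ 1 (deviation 0.002%, within rounding noise).

1.0000 (no arbitrage)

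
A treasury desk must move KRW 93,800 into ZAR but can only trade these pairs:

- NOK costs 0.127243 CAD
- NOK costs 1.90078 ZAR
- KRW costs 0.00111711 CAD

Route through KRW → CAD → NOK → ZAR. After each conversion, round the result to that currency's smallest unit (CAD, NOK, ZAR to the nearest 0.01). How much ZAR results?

KRW 93,800 × 0.00111711 = CAD 104.78
CAD 104.78 ÷ 0.127243 = NOK 823.46
NOK 823.46 × 1.90078 = ZAR 1,565.22

ZAR 1,565.22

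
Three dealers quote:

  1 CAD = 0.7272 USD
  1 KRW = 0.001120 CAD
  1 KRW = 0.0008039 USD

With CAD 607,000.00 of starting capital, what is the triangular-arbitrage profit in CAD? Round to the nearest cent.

Profit: CAD 7,976.55

Profitable loop is CAD → USD → KRW → CAD:
CAD 607,000.00 × 0.7272 = USD 441,410.40
USD 441,410.40 ÷ 0.0008039 = KRW 549,086,205
KRW 549,086,205 × 0.001120 = CAD 614,976.55
Profit = CAD 614,976.55 − CAD 607,000.00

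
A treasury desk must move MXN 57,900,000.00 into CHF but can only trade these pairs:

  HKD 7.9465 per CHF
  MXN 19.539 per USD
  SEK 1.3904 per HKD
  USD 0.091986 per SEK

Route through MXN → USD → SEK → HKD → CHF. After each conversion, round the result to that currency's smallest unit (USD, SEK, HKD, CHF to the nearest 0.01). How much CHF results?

MXN 57,900,000.00 ÷ 19.539 = USD 2,963,304.16
USD 2,963,304.16 ÷ 0.091986 = SEK 32,214,730.07
SEK 32,214,730.07 ÷ 1.3904 = HKD 23,169,397.35
HKD 23,169,397.35 ÷ 7.9465 = CHF 2,915,673.23

CHF 2,915,673.23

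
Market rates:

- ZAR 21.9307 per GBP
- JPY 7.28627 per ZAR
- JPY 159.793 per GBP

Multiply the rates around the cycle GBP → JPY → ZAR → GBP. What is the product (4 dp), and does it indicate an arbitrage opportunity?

Around GBP → JPY → ZAR → GBP: 1 × 159.793 ÷ 7.28627 ÷ 21.9307 = 1.000000
Product ≈ 1 (deviation 0.000%, within rounding noise).

1.0000 (no arbitrage)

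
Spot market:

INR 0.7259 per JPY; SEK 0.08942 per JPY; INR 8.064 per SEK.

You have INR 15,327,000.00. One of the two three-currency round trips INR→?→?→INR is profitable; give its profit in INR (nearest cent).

Profitable loop is INR → SEK → JPY → INR:
INR 15,327,000.00 ÷ 8.064 = SEK 1,900,669.64
SEK 1,900,669.64 ÷ 0.08942 = JPY 21,255,532
JPY 21,255,532 × 0.7259 = INR 15,429,390.45
Profit = INR 15,429,390.45 − INR 15,327,000.00

Profit: INR 102,390.45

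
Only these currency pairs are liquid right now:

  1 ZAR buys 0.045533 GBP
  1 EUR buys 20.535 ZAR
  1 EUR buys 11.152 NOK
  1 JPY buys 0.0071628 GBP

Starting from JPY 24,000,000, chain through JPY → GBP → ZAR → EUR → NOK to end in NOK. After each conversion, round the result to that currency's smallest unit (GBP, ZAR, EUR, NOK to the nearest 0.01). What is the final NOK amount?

JPY 24,000,000 × 0.0071628 = GBP 171,907.20
GBP 171,907.20 ÷ 0.045533 = ZAR 3,775,441.99
ZAR 3,775,441.99 ÷ 20.535 = EUR 183,854.00
EUR 183,854.00 × 11.152 = NOK 2,050,339.81

NOK 2,050,339.81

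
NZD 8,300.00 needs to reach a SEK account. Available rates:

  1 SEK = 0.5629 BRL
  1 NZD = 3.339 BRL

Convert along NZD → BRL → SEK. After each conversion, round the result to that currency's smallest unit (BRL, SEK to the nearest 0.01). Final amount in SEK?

SEK 49,233.79

NZD 8,300.00 × 3.339 = BRL 27,713.70
BRL 27,713.70 ÷ 0.5629 = SEK 49,233.79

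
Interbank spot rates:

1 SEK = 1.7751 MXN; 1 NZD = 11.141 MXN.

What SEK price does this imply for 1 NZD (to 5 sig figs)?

1 NZD × 11.141 = 11.141 MXN
11.141 MXN ÷ 1.7751 = 6.27627 SEK

NZD/SEK = 6.2763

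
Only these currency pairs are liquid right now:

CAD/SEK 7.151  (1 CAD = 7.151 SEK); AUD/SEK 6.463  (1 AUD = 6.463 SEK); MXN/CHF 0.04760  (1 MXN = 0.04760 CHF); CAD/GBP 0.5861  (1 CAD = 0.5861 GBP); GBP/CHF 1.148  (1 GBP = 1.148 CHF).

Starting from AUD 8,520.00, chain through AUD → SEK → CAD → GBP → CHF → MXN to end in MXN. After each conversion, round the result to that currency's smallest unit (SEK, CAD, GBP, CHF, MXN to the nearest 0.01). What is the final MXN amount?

MXN 108,846.22

AUD 8,520.00 × 6.463 = SEK 55,064.76
SEK 55,064.76 ÷ 7.151 = CAD 7,700.29
CAD 7,700.29 × 0.5861 = GBP 4,513.14
GBP 4,513.14 × 1.148 = CHF 5,181.08
CHF 5,181.08 ÷ 0.04760 = MXN 108,846.22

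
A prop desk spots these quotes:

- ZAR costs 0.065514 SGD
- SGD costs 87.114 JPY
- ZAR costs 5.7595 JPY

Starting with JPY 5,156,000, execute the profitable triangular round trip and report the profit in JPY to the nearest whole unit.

Profitable loop is JPY → SGD → ZAR → JPY:
JPY 5,156,000 ÷ 87.114 = SGD 59,186.81
SGD 59,186.81 ÷ 0.065514 = ZAR 903,422.36
ZAR 903,422.36 × 5.7595 = JPY 5,203,261
Profit = JPY 5,203,261 − JPY 5,156,000

Profit: JPY 47,261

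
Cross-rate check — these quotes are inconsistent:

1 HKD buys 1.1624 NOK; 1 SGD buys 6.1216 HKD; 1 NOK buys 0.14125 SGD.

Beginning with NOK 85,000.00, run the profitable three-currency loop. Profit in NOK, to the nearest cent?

Profit: NOK 433.45

Profitable loop is NOK → SGD → HKD → NOK:
NOK 85,000.00 × 0.14125 = SGD 12,006.25
SGD 12,006.25 × 6.1216 = HKD 73,497.46
HKD 73,497.46 × 1.1624 = NOK 85,433.45
Profit = NOK 85,433.45 − NOK 85,000.00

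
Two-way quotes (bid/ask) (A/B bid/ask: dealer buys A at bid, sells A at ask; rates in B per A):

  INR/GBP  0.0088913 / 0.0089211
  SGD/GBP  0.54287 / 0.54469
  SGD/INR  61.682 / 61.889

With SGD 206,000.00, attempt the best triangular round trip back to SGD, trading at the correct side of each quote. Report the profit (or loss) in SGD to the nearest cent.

Best loop SGD → INR → GBP → SGD:
SGD 206,000.00 × 61.682 (sell SGD at bid) = INR 12,706,492.00
INR 12,706,492.00 × 0.0088913 (sell INR at bid) = GBP 112,977.23
GBP 112,977.23 ÷ 0.54469 (buy SGD at ask) = SGD 207,415.65

Net profit: SGD 1,415.65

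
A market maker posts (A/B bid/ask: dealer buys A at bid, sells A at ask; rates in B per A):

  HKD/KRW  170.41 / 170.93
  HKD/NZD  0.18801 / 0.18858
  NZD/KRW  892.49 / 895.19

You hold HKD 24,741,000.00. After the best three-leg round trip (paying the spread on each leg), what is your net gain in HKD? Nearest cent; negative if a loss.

Best loop HKD → KRW → NZD → HKD:
HKD 24,741,000.00 × 170.41 (sell HKD at bid) = KRW 4,216,113,810
KRW 4,216,113,810 ÷ 895.19 (buy NZD at ask) = NZD 4,709,741.85
NZD 4,709,741.85 ÷ 0.18858 (buy HKD at ask) = HKD 24,974,768.55

Net profit: HKD 233,768.55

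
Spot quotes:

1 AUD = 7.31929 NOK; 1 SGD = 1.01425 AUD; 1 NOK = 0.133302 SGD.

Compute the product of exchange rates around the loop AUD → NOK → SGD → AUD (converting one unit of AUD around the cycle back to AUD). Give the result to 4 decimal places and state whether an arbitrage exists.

Around AUD → NOK → SGD → AUD: 1 × 7.31929 × 0.133302 × 1.01425 = 0.989579
Product < 1; profitable direction is AUD → SGD → NOK → AUD.

0.9896 (arbitrage exists)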